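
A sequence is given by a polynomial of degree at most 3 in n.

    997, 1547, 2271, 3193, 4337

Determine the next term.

5727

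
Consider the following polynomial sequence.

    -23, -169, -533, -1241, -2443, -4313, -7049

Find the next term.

-10873

D1: -146 , -364 , -708 , -1202 , -1870 , -2736
D2: -218 , -344 , -494 , -668 , -866
D3: -126 , -150 , -174 , -198
D4: -24 , -24 , -24
Constant fourth difference = -24, so extend:
-198 − 24 = -222;  -866 − 222 = -1088;  -2736 − 1088 = -3824;  -7049 − 3824 = -10873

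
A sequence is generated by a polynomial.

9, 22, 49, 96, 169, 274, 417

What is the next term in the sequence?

604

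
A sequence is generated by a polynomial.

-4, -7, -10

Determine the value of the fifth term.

-16

First differences: -3, -3
First differences constant at -3.
-10 − 3 = -13
-13 − 3 = -16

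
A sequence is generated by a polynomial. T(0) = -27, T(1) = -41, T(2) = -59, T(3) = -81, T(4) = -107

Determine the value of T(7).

-14  -18  -22  -26
-4  -4  -4
Constant second difference = -4, so extend:
-26 − 4 = -30;  -107 − 30 = -137
-30 − 4 = -34;  -137 − 34 = -171
-34 − 4 = -38;  -171 − 38 = -209

-209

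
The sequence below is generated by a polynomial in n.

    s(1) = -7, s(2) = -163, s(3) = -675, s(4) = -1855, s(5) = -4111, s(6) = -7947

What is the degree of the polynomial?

-156, -512, -1180, -2256, -3836
-356, -668, -1076, -1580
-312, -408, -504
-96, -96
The fourth differences are constant, so the polynomial has degree 4.

4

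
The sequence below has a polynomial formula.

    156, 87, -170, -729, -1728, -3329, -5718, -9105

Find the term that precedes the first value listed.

D1: -69  -257  -559  -999  -1601  -2389  -3387
D2: -188  -302  -440  -602  -788  -998
D3: -114  -138  -162  -186  -210
D4: -24  -24  -24  -24
The fourth differences are constant at -24.
Work back: -114 + 24 = -90;  -188 + 90 = -98;  -69 + 98 = 29;  156 − 29 = 127

127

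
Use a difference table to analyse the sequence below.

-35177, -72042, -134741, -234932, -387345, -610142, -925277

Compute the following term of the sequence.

D1: -36865, -62699, -100191, -152413, -222797, -315135
D2: -25834, -37492, -52222, -70384, -92338
D3: -11658, -14730, -18162, -21954
D4: -3072, -3432, -3792
D5: -360, -360
Constant fifth difference = -360, so extend:
-3792 − 360 = -4152;  -21954 − 4152 = -26106;  -92338 − 26106 = -118444;  -315135 − 118444 = -433579;  -925277 − 433579 = -1358856

-1358856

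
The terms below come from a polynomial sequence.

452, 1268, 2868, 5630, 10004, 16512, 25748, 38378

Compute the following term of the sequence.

55140

816  1600  2762  4374  6508  9236  12630
784  1162  1612  2134  2728  3394
378  450  522  594  666
72  72  72  72
The fourth differences are constant (72).
666 + 72 = 738;  3394 + 738 = 4132;  12630 + 4132 = 16762;  38378 + 16762 = 55140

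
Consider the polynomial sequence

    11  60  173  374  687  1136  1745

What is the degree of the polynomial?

3

First differences: 49, 113, 201, 313, 449, 609
Second differences: 64, 88, 112, 136, 160
Third differences: 24, 24, 24, 24
The third differences are constant, so the polynomial has degree 3.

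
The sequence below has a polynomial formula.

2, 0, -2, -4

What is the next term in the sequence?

-6

-2, -2, -2
First differences constant at -2.
-4 − 2 = -6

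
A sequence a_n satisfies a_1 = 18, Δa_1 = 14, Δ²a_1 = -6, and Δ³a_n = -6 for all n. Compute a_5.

Build the table forward from the leading diagonal:
Third differences: -6  -6  -6  -6  -6
Second differences: -6  -12  -18  -24  -30
First differences: 14  8  -4  -22  -46
a: 18  32  40  36  14

14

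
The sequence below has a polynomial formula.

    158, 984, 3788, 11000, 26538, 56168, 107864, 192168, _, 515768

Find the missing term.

322550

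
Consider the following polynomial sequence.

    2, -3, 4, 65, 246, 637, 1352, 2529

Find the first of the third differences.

First differences: -5, 7, 61, 181, 391, 715, 1177
Second differences: 12, 54, 120, 210, 324, 462
Third differences: 42, 66, 90, 114, 138
Fourth differences: 24, 24, 24, 24

42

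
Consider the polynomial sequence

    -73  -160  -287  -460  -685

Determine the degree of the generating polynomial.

-87, -127, -173, -225
-40, -46, -52
-6, -6
The third differences are constant, so the polynomial has degree 3.

3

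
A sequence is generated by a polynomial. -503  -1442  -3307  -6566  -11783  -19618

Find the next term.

-30827

First differences: -939  -1865  -3259  -5217  -7835
Second differences: -926  -1394  -1958  -2618
Third differences: -468  -564  -660
Fourth differences: -96  -96
The fourth differences are constant (-96).
-660 − 96 = -756;  -2618 − 756 = -3374;  -7835 − 3374 = -11209;  -19618 − 11209 = -30827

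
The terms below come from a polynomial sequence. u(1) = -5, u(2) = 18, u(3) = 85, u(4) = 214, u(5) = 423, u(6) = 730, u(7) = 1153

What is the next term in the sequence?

1710

Δ: 23, 67, 129, 209, 307, 423
Δ²: 44, 62, 80, 98, 116
Δ³: 18, 18, 18, 18
Third differences constant at 18.
116 + 18 = 134;  423 + 134 = 557;  1153 + 557 = 1710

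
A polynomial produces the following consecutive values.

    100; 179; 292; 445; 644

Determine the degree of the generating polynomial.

3

79, 113, 153, 199
34, 40, 46
6, 6
The third differences are constant, so the polynomial has degree 3.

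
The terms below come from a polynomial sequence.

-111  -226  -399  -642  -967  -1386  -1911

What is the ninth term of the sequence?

D1: -115 , -173 , -243 , -325 , -419 , -525
D2: -58 , -70 , -82 , -94 , -106
D3: -12 , -12 , -12 , -12
Constant third difference = -12, so extend:
-106 − 12 = -118;  -525 − 118 = -643;  -1911 − 643 = -2554
-118 − 12 = -130;  -643 − 130 = -773;  -2554 − 773 = -3327

-3327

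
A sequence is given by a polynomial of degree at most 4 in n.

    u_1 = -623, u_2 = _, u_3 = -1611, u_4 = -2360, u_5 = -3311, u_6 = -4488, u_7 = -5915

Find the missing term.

Using the last 5 terms:
Δ: -749, -951, -1177, -1427
Δ²: -202, -226, -250
Δ³: -24, -24
Constant third difference = -24.
Extend backward: -202 + 24 = -178;  -749 + 178 = -571;  -1611 + 571 = -1040

-1040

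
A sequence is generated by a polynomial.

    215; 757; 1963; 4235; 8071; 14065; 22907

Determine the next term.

35383

Δ: 542, 1206, 2272, 3836, 5994, 8842
Δ²: 664, 1066, 1564, 2158, 2848
Δ³: 402, 498, 594, 690
Δ⁴: 96, 96, 96
The fourth differences are constant (96).
690 + 96 = 786;  2848 + 786 = 3634;  8842 + 3634 = 12476;  22907 + 12476 = 35383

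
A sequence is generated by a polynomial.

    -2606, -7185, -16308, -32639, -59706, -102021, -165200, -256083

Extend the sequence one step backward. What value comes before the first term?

-651

D1: -4579  -9123  -16331  -27067  -42315  -63179  -90883
D2: -4544  -7208  -10736  -15248  -20864  -27704
D3: -2664  -3528  -4512  -5616  -6840
D4: -864  -984  -1104  -1224
D5: -120  -120  -120
The fifth differences are constant at -120.
Work back: -864 + 120 = -744;  -2664 + 744 = -1920;  -4544 + 1920 = -2624;  -4579 + 2624 = -1955;  -2606 + 1955 = -651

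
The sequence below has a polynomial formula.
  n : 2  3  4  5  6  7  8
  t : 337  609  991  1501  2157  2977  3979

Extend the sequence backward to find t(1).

First differences: 272  382  510  656  820  1002
Second differences: 110  128  146  164  182
Third differences: 18  18  18  18
The third differences are constant at 18.
Work back: 110 − 18 = 92;  272 − 92 = 180;  337 − 180 = 157

157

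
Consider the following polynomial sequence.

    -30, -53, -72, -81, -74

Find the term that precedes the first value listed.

First differences: -23, -19, -9, 7
Second differences: 4, 10, 16
Third differences: 6, 6
The third differences are constant at 6.
Work back: 4 − 6 = -2;  -23 + 2 = -21;  -30 + 21 = -9

-9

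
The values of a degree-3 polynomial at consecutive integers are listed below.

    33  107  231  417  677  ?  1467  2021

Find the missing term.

1023

Using the first 5 terms:
Δ: 74  124  186  260
Δ²: 50  62  74
Δ³: 12  12
Constant third difference = 12.
Extend forward: 74 + 12 = 86;  260 + 86 = 346;  677 + 346 = 1023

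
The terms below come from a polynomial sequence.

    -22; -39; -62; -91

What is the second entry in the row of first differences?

-23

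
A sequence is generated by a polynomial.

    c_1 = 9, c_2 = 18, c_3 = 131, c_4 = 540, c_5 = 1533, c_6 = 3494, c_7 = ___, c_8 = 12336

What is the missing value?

Using the first 6 terms:
Δ: 9  113  409  993  1961
Δ²: 104  296  584  968
Δ³: 192  288  384
Δ⁴: 96  96
Constant fourth difference = 96.
Extend forward: 384 + 96 = 480;  968 + 480 = 1448;  1961 + 1448 = 3409;  3494 + 3409 = 6903

6903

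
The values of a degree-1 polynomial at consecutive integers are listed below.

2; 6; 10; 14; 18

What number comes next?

22

D1: 4, 4, 4, 4
First differences constant at 4.
18 + 4 = 22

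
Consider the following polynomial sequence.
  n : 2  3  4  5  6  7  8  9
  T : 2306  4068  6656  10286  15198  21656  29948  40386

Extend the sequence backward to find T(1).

First differences: 1762, 2588, 3630, 4912, 6458, 8292, 10438
Second differences: 826, 1042, 1282, 1546, 1834, 2146
Third differences: 216, 240, 264, 288, 312
Fourth differences: 24, 24, 24, 24
The fourth differences are constant at 24.
Work back: 216 − 24 = 192;  826 − 192 = 634;  1762 − 634 = 1128;  2306 − 1128 = 1178

1178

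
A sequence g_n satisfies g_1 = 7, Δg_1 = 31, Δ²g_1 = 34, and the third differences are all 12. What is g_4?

214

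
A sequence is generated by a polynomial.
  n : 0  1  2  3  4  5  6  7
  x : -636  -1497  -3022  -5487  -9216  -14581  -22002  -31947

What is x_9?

D1: -861 , -1525 , -2465 , -3729 , -5365 , -7421 , -9945
D2: -664 , -940 , -1264 , -1636 , -2056 , -2524
D3: -276 , -324 , -372 , -420 , -468
D4: -48 , -48 , -48 , -48
Fourth differences constant at -48.
-468 − 48 = -516;  -2524 − 516 = -3040;  -9945 − 3040 = -12985;  -31947 − 12985 = -44932
-516 − 48 = -564;  -3040 − 564 = -3604;  -12985 − 3604 = -16589;  -44932 − 16589 = -61521

-61521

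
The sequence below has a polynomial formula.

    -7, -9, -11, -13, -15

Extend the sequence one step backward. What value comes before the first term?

-5

-2, -2, -2, -2
The first differences are constant at -2.
Work back: -7 + 2 = -5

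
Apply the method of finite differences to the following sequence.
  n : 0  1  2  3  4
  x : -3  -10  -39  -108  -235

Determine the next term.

-438

-7, -29, -69, -127
-22, -40, -58
-18, -18
Third differences constant at -18.
-58 − 18 = -76;  -127 − 76 = -203;  -235 − 203 = -438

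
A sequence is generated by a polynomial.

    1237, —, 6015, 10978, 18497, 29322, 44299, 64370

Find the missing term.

Using the last 6 terms:
First differences: 4963, 7519, 10825, 14977, 20071
Second differences: 2556, 3306, 4152, 5094
Third differences: 750, 846, 942
Fourth differences: 96, 96
Constant fourth difference = 96.
Extend backward: 750 − 96 = 654;  2556 − 654 = 1902;  4963 − 1902 = 3061;  6015 − 3061 = 2954

2954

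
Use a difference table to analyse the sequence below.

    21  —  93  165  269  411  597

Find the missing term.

47

Using the last 5 terms:
Δ: 72  104  142  186
Δ²: 32  38  44
Δ³: 6  6
Constant third difference = 6.
Extend backward: 32 − 6 = 26;  72 − 26 = 46;  93 − 46 = 47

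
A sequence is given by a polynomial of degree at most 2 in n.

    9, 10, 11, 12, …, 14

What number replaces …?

13

Using the first 4 terms:
D1: 1  1  1
Constant first difference = 1.
Extend forward: 12 + 1 = 13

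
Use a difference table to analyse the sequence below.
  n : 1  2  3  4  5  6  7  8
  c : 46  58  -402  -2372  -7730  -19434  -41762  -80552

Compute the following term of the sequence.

12 , -460 , -1970 , -5358 , -11704 , -22328 , -38790
-472 , -1510 , -3388 , -6346 , -10624 , -16462
-1038 , -1878 , -2958 , -4278 , -5838
-840 , -1080 , -1320 , -1560
-240 , -240 , -240
Constant fifth difference = -240, so extend:
-1560 − 240 = -1800;  -5838 − 1800 = -7638;  -16462 − 7638 = -24100;  -38790 − 24100 = -62890;  -80552 − 62890 = -143442

-143442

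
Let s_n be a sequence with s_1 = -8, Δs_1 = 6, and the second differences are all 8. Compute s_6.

102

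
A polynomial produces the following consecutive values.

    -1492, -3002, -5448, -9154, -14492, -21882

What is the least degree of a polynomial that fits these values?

-1510, -2446, -3706, -5338, -7390
-936, -1260, -1632, -2052
-324, -372, -420
-48, -48
The fourth differences are constant, so the polynomial has degree 4.

4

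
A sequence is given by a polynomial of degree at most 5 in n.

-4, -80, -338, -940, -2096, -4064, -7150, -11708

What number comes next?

-18140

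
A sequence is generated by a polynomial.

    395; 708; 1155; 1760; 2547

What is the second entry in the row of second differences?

D1: 313, 447, 605, 787
D2: 134, 158, 182
D3: 24, 24

158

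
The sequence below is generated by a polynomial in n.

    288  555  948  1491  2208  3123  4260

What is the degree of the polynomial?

267, 393, 543, 717, 915, 1137
126, 150, 174, 198, 222
24, 24, 24, 24
The third differences are constant, so the polynomial has degree 3.

3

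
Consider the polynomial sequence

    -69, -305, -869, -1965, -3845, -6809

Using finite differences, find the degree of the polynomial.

4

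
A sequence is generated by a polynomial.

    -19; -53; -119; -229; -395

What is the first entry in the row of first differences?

-34

D1: -34, -66, -110, -166
D2: -32, -44, -56
D3: -12, -12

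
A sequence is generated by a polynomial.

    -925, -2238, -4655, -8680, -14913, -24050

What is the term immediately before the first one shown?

Δ: -1313  -2417  -4025  -6233  -9137
Δ²: -1104  -1608  -2208  -2904
Δ³: -504  -600  -696
Δ⁴: -96  -96
The fourth differences are constant at -96.
Work back: -504 + 96 = -408;  -1104 + 408 = -696;  -1313 + 696 = -617;  -925 + 617 = -308

-308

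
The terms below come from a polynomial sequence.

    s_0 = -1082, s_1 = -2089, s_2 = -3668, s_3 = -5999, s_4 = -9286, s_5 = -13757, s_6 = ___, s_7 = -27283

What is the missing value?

Using the first 6 terms:
-1007  -1579  -2331  -3287  -4471
-572  -752  -956  -1184
-180  -204  -228
-24  -24
Constant fourth difference = -24.
Extend forward: -228 − 24 = -252;  -1184 − 252 = -1436;  -4471 − 1436 = -5907;  -13757 − 5907 = -19664

-19664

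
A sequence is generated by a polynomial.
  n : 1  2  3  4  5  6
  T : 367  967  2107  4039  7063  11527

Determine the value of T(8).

600, 1140, 1932, 3024, 4464
540, 792, 1092, 1440
252, 300, 348
48, 48
Fourth differences constant at 48.
348 + 48 = 396;  1440 + 396 = 1836;  4464 + 1836 = 6300;  11527 + 6300 = 17827
396 + 48 = 444;  1836 + 444 = 2280;  6300 + 2280 = 8580;  17827 + 8580 = 26407

26407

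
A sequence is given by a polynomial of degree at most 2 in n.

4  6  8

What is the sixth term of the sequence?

First differences: 2 , 2
Constant first difference = 2, so extend:
8 + 2 = 10
10 + 2 = 12
12 + 2 = 14

14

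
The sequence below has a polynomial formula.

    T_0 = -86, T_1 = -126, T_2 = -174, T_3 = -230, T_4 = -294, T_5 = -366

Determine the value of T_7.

First differences: -40  -48  -56  -64  -72
Second differences: -8  -8  -8  -8
Constant second difference = -8, so extend:
-72 − 8 = -80;  -366 − 80 = -446
-80 − 8 = -88;  -446 − 88 = -534

-534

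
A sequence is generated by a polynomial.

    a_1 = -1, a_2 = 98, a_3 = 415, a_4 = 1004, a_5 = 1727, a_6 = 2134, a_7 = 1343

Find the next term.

-2080

First differences: 99  317  589  723  407  -791
Second differences: 218  272  134  -316  -1198
Third differences: 54  -138  -450  -882
Fourth differences: -192  -312  -432
Fifth differences: -120  -120
Constant fifth difference = -120, so extend:
-432 − 120 = -552;  -882 − 552 = -1434;  -1198 − 1434 = -2632;  -791 − 2632 = -3423;  1343 − 3423 = -2080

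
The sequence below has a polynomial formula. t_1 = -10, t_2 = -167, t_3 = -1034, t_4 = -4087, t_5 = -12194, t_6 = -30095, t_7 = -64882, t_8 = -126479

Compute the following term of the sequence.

Δ: -157, -867, -3053, -8107, -17901, -34787, -61597
Δ²: -710, -2186, -5054, -9794, -16886, -26810
Δ³: -1476, -2868, -4740, -7092, -9924
Δ⁴: -1392, -1872, -2352, -2832
Δ⁵: -480, -480, -480
Fifth differences constant at -480.
-2832 − 480 = -3312;  -9924 − 3312 = -13236;  -26810 − 13236 = -40046;  -61597 − 40046 = -101643;  -126479 − 101643 = -228122

-228122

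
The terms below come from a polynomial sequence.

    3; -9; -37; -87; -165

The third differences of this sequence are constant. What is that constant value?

Δ: -12, -28, -50, -78
Δ²: -16, -22, -28
Δ³: -6, -6

-6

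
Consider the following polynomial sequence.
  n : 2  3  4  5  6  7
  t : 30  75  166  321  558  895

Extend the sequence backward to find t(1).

13

Δ: 45  91  155  237  337
Δ²: 46  64  82  100
Δ³: 18  18  18
The third differences are constant at 18.
Work back: 46 − 18 = 28;  45 − 28 = 17;  30 − 17 = 13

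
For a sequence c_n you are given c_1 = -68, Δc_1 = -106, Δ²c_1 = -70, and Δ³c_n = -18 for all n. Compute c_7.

-2114

Build the table forward from the leading diagonal:
Third differences: -18, -18, -18, -18, -18, -18, -18
Second differences: -70, -88, -106, -124, -142, -160, -178
First differences: -106, -176, -264, -370, -494, -636, -796
c: -68, -174, -350, -614, -984, -1478, -2114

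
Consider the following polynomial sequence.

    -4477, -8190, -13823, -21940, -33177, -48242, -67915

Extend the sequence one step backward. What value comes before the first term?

-3713  -5633  -8117  -11237  -15065  -19673
-1920  -2484  -3120  -3828  -4608
-564  -636  -708  -780
-72  -72  -72
The fourth differences are constant at -72.
Work back: -564 + 72 = -492;  -1920 + 492 = -1428;  -3713 + 1428 = -2285;  -4477 + 2285 = -2192

-2192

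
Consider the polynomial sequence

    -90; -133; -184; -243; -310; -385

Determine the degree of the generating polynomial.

2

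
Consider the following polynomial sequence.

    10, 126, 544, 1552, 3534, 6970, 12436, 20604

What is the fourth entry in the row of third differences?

576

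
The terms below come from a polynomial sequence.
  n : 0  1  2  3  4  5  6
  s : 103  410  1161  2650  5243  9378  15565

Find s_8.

36495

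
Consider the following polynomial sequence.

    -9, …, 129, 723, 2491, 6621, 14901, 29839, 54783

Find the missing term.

1

Using the last 7 terms:
First differences: 594  1768  4130  8280  14938  24944
Second differences: 1174  2362  4150  6658  10006
Third differences: 1188  1788  2508  3348
Fourth differences: 600  720  840
Fifth differences: 120  120
Constant fifth difference = 120.
Extend backward: 600 − 120 = 480;  1188 − 480 = 708;  1174 − 708 = 466;  594 − 466 = 128;  129 − 128 = 1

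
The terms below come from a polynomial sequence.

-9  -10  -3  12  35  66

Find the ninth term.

207

Δ: -1, 7, 15, 23, 31
Δ²: 8, 8, 8, 8
The second differences are constant (8).
31 + 8 = 39;  66 + 39 = 105
39 + 8 = 47;  105 + 47 = 152
47 + 8 = 55;  152 + 55 = 207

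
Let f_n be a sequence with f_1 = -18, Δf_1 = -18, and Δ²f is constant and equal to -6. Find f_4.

Build the table forward from the leading diagonal:
D2: -6, -6, -6, -6
D1: -18, -24, -30, -36
f: -18, -36, -60, -90

-90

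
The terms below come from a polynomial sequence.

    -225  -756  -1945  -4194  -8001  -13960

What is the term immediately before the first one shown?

-46

D1: -531, -1189, -2249, -3807, -5959
D2: -658, -1060, -1558, -2152
D3: -402, -498, -594
D4: -96, -96
The fourth differences are constant at -96.
Work back: -402 + 96 = -306;  -658 + 306 = -352;  -531 + 352 = -179;  -225 + 179 = -46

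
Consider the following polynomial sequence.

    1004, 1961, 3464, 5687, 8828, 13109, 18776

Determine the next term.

26099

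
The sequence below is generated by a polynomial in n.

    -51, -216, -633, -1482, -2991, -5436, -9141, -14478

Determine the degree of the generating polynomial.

D1: -165, -417, -849, -1509, -2445, -3705, -5337
D2: -252, -432, -660, -936, -1260, -1632
D3: -180, -228, -276, -324, -372
D4: -48, -48, -48, -48
The fourth differences are constant, so the polynomial has degree 4.

4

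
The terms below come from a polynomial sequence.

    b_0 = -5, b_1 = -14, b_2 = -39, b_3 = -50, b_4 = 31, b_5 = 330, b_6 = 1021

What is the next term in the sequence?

2326

First differences: -9, -25, -11, 81, 299, 691
Second differences: -16, 14, 92, 218, 392
Third differences: 30, 78, 126, 174
Fourth differences: 48, 48, 48
Constant fourth difference = 48, so extend:
174 + 48 = 222;  392 + 222 = 614;  691 + 614 = 1305;  1021 + 1305 = 2326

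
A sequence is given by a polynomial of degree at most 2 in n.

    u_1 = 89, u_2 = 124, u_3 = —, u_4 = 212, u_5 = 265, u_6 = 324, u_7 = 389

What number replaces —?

165

Using the last 4 terms:
First differences: 53  59  65
Second differences: 6  6
Constant second difference = 6.
Extend backward: 53 − 6 = 47;  212 − 47 = 165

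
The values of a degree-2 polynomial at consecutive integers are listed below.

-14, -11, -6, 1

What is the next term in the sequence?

3, 5, 7
2, 2
The second differences are constant (2).
7 + 2 = 9;  1 + 9 = 10

10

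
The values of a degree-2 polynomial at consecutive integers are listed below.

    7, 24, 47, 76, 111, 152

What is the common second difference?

6

First differences: 17, 23, 29, 35, 41
Second differences: 6, 6, 6, 6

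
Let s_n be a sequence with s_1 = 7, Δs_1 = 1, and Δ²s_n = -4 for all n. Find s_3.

Build the table forward from the leading diagonal:
D2: -4  -4  -4
D1: 1  -3  -7
s: 7  8  5

5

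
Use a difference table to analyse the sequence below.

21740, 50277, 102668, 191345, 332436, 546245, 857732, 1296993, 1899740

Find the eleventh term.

First differences: 28537, 52391, 88677, 141091, 213809, 311487, 439261, 602747
Second differences: 23854, 36286, 52414, 72718, 97678, 127774, 163486
Third differences: 12432, 16128, 20304, 24960, 30096, 35712
Fourth differences: 3696, 4176, 4656, 5136, 5616
Fifth differences: 480, 480, 480, 480
Constant fifth difference = 480, so extend:
5616 + 480 = 6096;  35712 + 6096 = 41808;  163486 + 41808 = 205294;  602747 + 205294 = 808041;  1899740 + 808041 = 2707781
6096 + 480 = 6576;  41808 + 6576 = 48384;  205294 + 48384 = 253678;  808041 + 253678 = 1061719;  2707781 + 1061719 = 3769500

3769500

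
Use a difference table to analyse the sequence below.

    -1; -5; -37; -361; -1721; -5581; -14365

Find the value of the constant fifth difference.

Δ: -4, -32, -324, -1360, -3860, -8784
Δ²: -28, -292, -1036, -2500, -4924
Δ³: -264, -744, -1464, -2424
Δ⁴: -480, -720, -960
Δ⁵: -240, -240

-240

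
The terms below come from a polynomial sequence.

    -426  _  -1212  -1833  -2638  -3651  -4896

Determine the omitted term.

-751

Using the last 5 terms:
First differences: -621, -805, -1013, -1245
Second differences: -184, -208, -232
Third differences: -24, -24
Constant third difference = -24.
Extend backward: -184 + 24 = -160;  -621 + 160 = -461;  -1212 + 461 = -751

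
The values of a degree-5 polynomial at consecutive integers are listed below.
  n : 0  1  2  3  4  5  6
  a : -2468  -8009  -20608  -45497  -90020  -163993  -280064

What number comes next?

-454073

D1: -5541, -12599, -24889, -44523, -73973, -116071
D2: -7058, -12290, -19634, -29450, -42098
D3: -5232, -7344, -9816, -12648
D4: -2112, -2472, -2832
D5: -360, -360
The fifth differences are constant (-360).
-2832 − 360 = -3192;  -12648 − 3192 = -15840;  -42098 − 15840 = -57938;  -116071 − 57938 = -174009;  -280064 − 174009 = -454073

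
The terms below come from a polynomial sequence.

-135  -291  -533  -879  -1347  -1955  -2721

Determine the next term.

-156, -242, -346, -468, -608, -766
-86, -104, -122, -140, -158
-18, -18, -18, -18
Constant third difference = -18, so extend:
-158 − 18 = -176;  -766 − 176 = -942;  -2721 − 942 = -3663

-3663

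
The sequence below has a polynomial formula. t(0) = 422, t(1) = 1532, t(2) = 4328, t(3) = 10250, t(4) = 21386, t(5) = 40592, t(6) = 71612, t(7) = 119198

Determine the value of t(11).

First differences: 1110  2796  5922  11136  19206  31020  47586
Second differences: 1686  3126  5214  8070  11814  16566
Third differences: 1440  2088  2856  3744  4752
Fourth differences: 648  768  888  1008
Fifth differences: 120  120  120
The fifth differences are constant (120).
1008 + 120 = 1128;  4752 + 1128 = 5880;  16566 + 5880 = 22446;  47586 + 22446 = 70032;  119198 + 70032 = 189230
1128 + 120 = 1248;  5880 + 1248 = 7128;  22446 + 7128 = 29574;  70032 + 29574 = 99606;  189230 + 99606 = 288836
1248 + 120 = 1368;  7128 + 1368 = 8496;  29574 + 8496 = 38070;  99606 + 38070 = 137676;  288836 + 137676 = 426512
1368 + 120 = 1488;  8496 + 1488 = 9984;  38070 + 9984 = 48054;  137676 + 48054 = 185730;  426512 + 185730 = 612242

612242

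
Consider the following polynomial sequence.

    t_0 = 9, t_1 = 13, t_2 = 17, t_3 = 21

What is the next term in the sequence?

25

First differences: 4, 4, 4
First differences constant at 4.
21 + 4 = 25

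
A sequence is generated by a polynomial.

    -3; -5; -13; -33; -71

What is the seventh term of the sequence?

-225

D1: -2  -8  -20  -38
D2: -6  -12  -18
D3: -6  -6
The third differences are constant (-6).
-18 − 6 = -24;  -38 − 24 = -62;  -71 − 62 = -133
-24 − 6 = -30;  -62 − 30 = -92;  -133 − 92 = -225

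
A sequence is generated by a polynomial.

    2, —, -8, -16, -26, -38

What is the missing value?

Using the last 4 terms:
D1: -8  -10  -12
D2: -2  -2
Constant second difference = -2.
Extend backward: -8 + 2 = -6;  -8 + 6 = -2

-2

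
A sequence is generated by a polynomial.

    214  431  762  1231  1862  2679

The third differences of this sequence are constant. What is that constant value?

First differences: 217, 331, 469, 631, 817
Second differences: 114, 138, 162, 186
Third differences: 24, 24, 24

24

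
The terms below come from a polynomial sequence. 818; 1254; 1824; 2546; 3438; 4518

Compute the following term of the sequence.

5804

436, 570, 722, 892, 1080
134, 152, 170, 188
18, 18, 18
Constant third difference = 18, so extend:
188 + 18 = 206;  1080 + 206 = 1286;  4518 + 1286 = 5804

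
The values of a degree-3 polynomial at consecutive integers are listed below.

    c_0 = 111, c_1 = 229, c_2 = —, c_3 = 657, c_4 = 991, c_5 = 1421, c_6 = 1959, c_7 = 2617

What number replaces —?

Using the last 5 terms:
D1: 334, 430, 538, 658
D2: 96, 108, 120
D3: 12, 12
Constant third difference = 12.
Extend backward: 96 − 12 = 84;  334 − 84 = 250;  657 − 250 = 407

407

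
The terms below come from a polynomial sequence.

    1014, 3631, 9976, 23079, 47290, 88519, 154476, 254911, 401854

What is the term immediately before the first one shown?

175

First differences: 2617  6345  13103  24211  41229  65957  100435  146943
Second differences: 3728  6758  11108  17018  24728  34478  46508
Third differences: 3030  4350  5910  7710  9750  12030
Fourth differences: 1320  1560  1800  2040  2280
Fifth differences: 240  240  240  240
The fifth differences are constant at 240.
Work back: 1320 − 240 = 1080;  3030 − 1080 = 1950;  3728 − 1950 = 1778;  2617 − 1778 = 839;  1014 − 839 = 175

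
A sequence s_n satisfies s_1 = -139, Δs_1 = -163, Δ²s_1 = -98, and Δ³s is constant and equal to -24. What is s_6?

Build the table forward from the leading diagonal:
Δ³: -24, -24, -24, -24, -24, -24
Δ²: -98, -122, -146, -170, -194, -218
Δ: -163, -261, -383, -529, -699, -893
s: -139, -302, -563, -946, -1475, -2174

-2174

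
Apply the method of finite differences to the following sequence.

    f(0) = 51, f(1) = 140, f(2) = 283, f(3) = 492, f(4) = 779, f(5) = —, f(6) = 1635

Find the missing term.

1156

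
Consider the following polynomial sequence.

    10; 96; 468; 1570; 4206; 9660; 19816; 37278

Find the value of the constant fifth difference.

120

Δ: 86, 372, 1102, 2636, 5454, 10156, 17462
Δ²: 286, 730, 1534, 2818, 4702, 7306
Δ³: 444, 804, 1284, 1884, 2604
Δ⁴: 360, 480, 600, 720
Δ⁵: 120, 120, 120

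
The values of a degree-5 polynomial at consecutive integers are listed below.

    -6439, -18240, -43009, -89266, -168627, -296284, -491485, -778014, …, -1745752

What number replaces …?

-1184671

Using the first 8 terms:
D1: -11801, -24769, -46257, -79361, -127657, -195201, -286529
D2: -12968, -21488, -33104, -48296, -67544, -91328
D3: -8520, -11616, -15192, -19248, -23784
D4: -3096, -3576, -4056, -4536
D5: -480, -480, -480
Constant fifth difference = -480.
Extend forward: -4536 − 480 = -5016;  -23784 − 5016 = -28800;  -91328 − 28800 = -120128;  -286529 − 120128 = -406657;  -778014 − 406657 = -1184671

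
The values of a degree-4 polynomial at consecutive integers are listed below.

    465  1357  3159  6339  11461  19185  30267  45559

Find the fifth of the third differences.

First differences: 892, 1802, 3180, 5122, 7724, 11082, 15292
Second differences: 910, 1378, 1942, 2602, 3358, 4210
Third differences: 468, 564, 660, 756, 852
Fourth differences: 96, 96, 96, 96

852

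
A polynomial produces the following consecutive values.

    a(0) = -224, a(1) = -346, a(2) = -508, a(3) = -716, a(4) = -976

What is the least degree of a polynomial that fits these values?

3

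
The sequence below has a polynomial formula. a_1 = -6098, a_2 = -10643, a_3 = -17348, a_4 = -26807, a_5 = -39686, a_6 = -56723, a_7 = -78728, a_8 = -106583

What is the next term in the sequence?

-141242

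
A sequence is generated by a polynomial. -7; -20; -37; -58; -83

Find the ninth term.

-13, -17, -21, -25
-4, -4, -4
Second differences constant at -4.
-25 − 4 = -29;  -83 − 29 = -112
-29 − 4 = -33;  -112 − 33 = -145
-33 − 4 = -37;  -145 − 37 = -182
-37 − 4 = -41;  -182 − 41 = -223

-223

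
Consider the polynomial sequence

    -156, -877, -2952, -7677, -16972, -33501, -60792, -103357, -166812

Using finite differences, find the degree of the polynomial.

-721, -2075, -4725, -9295, -16529, -27291, -42565, -63455
-1354, -2650, -4570, -7234, -10762, -15274, -20890
-1296, -1920, -2664, -3528, -4512, -5616
-624, -744, -864, -984, -1104
-120, -120, -120, -120
The fifth differences are constant, so the polynomial has degree 5.

5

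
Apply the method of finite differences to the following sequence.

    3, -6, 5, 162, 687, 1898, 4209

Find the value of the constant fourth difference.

Δ: -9, 11, 157, 525, 1211, 2311
Δ²: 20, 146, 368, 686, 1100
Δ³: 126, 222, 318, 414
Δ⁴: 96, 96, 96

96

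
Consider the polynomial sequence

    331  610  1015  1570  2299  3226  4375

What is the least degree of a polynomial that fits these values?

3

279, 405, 555, 729, 927, 1149
126, 150, 174, 198, 222
24, 24, 24, 24
The third differences are constant, so the polynomial has degree 3.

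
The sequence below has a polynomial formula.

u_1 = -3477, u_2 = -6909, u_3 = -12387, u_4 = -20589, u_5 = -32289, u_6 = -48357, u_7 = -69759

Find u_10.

-177069

D1: -3432  -5478  -8202  -11700  -16068  -21402
D2: -2046  -2724  -3498  -4368  -5334
D3: -678  -774  -870  -966
D4: -96  -96  -96
Constant fourth difference = -96, so extend:
-966 − 96 = -1062;  -5334 − 1062 = -6396;  -21402 − 6396 = -27798;  -69759 − 27798 = -97557
-1062 − 96 = -1158;  -6396 − 1158 = -7554;  -27798 − 7554 = -35352;  -97557 − 35352 = -132909
-1158 − 96 = -1254;  -7554 − 1254 = -8808;  -35352 − 8808 = -44160;  -132909 − 44160 = -177069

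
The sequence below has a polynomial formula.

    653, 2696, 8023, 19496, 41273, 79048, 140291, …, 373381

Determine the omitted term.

Using the first 7 terms:
2043  5327  11473  21777  37775  61243
3284  6146  10304  15998  23468
2862  4158  5694  7470
1296  1536  1776
240  240
Constant fifth difference = 240.
Extend forward: 1776 + 240 = 2016;  7470 + 2016 = 9486;  23468 + 9486 = 32954;  61243 + 32954 = 94197;  140291 + 94197 = 234488

234488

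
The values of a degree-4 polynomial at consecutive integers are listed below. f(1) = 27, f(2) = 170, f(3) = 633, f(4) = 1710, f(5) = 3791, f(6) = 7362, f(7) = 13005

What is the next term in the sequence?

21398

First differences: 143 , 463 , 1077 , 2081 , 3571 , 5643
Second differences: 320 , 614 , 1004 , 1490 , 2072
Third differences: 294 , 390 , 486 , 582
Fourth differences: 96 , 96 , 96
Constant fourth difference = 96, so extend:
582 + 96 = 678;  2072 + 678 = 2750;  5643 + 2750 = 8393;  13005 + 8393 = 21398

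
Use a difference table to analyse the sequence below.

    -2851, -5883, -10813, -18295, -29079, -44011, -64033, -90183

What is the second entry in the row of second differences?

-2552

Δ: -3032, -4930, -7482, -10784, -14932, -20022, -26150
Δ²: -1898, -2552, -3302, -4148, -5090, -6128
Δ³: -654, -750, -846, -942, -1038
Δ⁴: -96, -96, -96, -96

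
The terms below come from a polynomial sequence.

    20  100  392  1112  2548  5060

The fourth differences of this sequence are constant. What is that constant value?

D1: 80, 292, 720, 1436, 2512
D2: 212, 428, 716, 1076
D3: 216, 288, 360
D4: 72, 72

72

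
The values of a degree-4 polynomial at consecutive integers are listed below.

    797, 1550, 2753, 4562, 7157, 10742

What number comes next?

15545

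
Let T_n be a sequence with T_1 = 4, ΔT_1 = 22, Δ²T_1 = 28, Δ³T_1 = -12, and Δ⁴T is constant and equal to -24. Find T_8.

Build the table forward from the leading diagonal:
D4: -24, -24, -24, -24, -24, -24, -24, -24
D3: -12, -36, -60, -84, -108, -132, -156, -180
D2: 28, 16, -20, -80, -164, -272, -404, -560
D1: 22, 50, 66, 46, -34, -198, -470, -874
T: 4, 26, 76, 142, 188, 154, -44, -514

-514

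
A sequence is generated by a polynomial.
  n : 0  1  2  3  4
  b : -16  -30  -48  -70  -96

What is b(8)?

First differences: -14, -18, -22, -26
Second differences: -4, -4, -4
Second differences constant at -4.
-26 − 4 = -30;  -96 − 30 = -126
-30 − 4 = -34;  -126 − 34 = -160
-34 − 4 = -38;  -160 − 38 = -198
-38 − 4 = -42;  -198 − 42 = -240

-240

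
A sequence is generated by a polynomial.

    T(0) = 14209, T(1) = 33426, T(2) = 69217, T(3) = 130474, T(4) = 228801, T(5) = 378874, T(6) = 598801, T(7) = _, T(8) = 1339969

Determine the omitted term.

910482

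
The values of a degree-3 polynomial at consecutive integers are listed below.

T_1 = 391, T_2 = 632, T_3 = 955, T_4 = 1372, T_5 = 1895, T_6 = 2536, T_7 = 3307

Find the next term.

241, 323, 417, 523, 641, 771
82, 94, 106, 118, 130
12, 12, 12, 12
Third differences constant at 12.
130 + 12 = 142;  771 + 142 = 913;  3307 + 913 = 4220

4220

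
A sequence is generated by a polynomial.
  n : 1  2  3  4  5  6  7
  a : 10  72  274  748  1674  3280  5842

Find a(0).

4

Δ: 62, 202, 474, 926, 1606, 2562
Δ²: 140, 272, 452, 680, 956
Δ³: 132, 180, 228, 276
Δ⁴: 48, 48, 48
The fourth differences are constant at 48.
Work back: 132 − 48 = 84;  140 − 84 = 56;  62 − 56 = 6;  10 − 6 = 4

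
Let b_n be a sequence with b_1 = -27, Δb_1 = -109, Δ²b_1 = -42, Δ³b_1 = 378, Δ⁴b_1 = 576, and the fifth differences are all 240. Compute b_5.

1373

Build the table forward from the leading diagonal:
Δ⁵: 240  240  240  240  240
Δ⁴: 576  816  1056  1296  1536
Δ³: 378  954  1770  2826  4122
Δ²: -42  336  1290  3060  5886
Δ: -109  -151  185  1475  4535
b: -27  -136  -287  -102  1373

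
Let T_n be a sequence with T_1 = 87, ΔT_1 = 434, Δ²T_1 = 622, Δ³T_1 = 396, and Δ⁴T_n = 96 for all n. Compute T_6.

12917

Build the table forward from the leading diagonal:
Δ⁴: 96  96  96  96  96  96
Δ³: 396  492  588  684  780  876
Δ²: 622  1018  1510  2098  2782  3562
Δ: 434  1056  2074  3584  5682  8464
T: 87  521  1577  3651  7235  12917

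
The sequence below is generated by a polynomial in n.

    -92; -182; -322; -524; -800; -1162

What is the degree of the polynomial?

First differences: -90, -140, -202, -276, -362
Second differences: -50, -62, -74, -86
Third differences: -12, -12, -12
The third differences are constant, so the polynomial has degree 3.

3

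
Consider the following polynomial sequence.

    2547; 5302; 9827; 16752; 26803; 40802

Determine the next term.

59667

D1: 2755  4525  6925  10051  13999
D2: 1770  2400  3126  3948
D3: 630  726  822
D4: 96  96
Constant fourth difference = 96, so extend:
822 + 96 = 918;  3948 + 918 = 4866;  13999 + 4866 = 18865;  40802 + 18865 = 59667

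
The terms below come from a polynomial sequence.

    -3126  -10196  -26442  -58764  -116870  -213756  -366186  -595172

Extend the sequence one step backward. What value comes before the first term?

First differences: -7070  -16246  -32322  -58106  -96886  -152430  -228986
Second differences: -9176  -16076  -25784  -38780  -55544  -76556
Third differences: -6900  -9708  -12996  -16764  -21012
Fourth differences: -2808  -3288  -3768  -4248
Fifth differences: -480  -480  -480
The fifth differences are constant at -480.
Work back: -2808 + 480 = -2328;  -6900 + 2328 = -4572;  -9176 + 4572 = -4604;  -7070 + 4604 = -2466;  -3126 + 2466 = -660

-660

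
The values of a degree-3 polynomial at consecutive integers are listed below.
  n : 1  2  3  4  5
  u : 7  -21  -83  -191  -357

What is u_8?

First differences: -28 , -62 , -108 , -166
Second differences: -34 , -46 , -58
Third differences: -12 , -12
Constant third difference = -12, so extend:
-58 − 12 = -70;  -166 − 70 = -236;  -357 − 236 = -593
-70 − 12 = -82;  -236 − 82 = -318;  -593 − 318 = -911
-82 − 12 = -94;  -318 − 94 = -412;  -911 − 412 = -1323

-1323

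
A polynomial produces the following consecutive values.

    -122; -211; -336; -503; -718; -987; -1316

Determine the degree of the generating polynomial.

First differences: -89, -125, -167, -215, -269, -329
Second differences: -36, -42, -48, -54, -60
Third differences: -6, -6, -6, -6
The third differences are constant, so the polynomial has degree 3.

3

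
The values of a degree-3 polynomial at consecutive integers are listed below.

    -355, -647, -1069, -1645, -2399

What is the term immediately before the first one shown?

First differences: -292, -422, -576, -754
Second differences: -130, -154, -178
Third differences: -24, -24
The third differences are constant at -24.
Work back: -130 + 24 = -106;  -292 + 106 = -186;  -355 + 186 = -169

-169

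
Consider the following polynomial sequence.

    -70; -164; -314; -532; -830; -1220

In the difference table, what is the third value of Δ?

-218

Δ: -94, -150, -218, -298, -390
Δ²: -56, -68, -80, -92
Δ³: -12, -12, -12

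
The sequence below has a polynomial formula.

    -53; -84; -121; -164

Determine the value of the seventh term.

-31, -37, -43
-6, -6
The second differences are constant (-6).
-43 − 6 = -49;  -164 − 49 = -213
-49 − 6 = -55;  -213 − 55 = -268
-55 − 6 = -61;  -268 − 61 = -329

-329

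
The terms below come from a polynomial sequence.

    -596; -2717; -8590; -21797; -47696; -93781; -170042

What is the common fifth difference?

-360

First differences: -2121, -5873, -13207, -25899, -46085, -76261
Second differences: -3752, -7334, -12692, -20186, -30176
Third differences: -3582, -5358, -7494, -9990
Fourth differences: -1776, -2136, -2496
Fifth differences: -360, -360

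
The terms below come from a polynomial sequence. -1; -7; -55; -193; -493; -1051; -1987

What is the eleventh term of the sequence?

-6 , -48 , -138 , -300 , -558 , -936
-42 , -90 , -162 , -258 , -378
-48 , -72 , -96 , -120
-24 , -24 , -24
Constant fourth difference = -24, so extend:
-120 − 24 = -144;  -378 − 144 = -522;  -936 − 522 = -1458;  -1987 − 1458 = -3445
-144 − 24 = -168;  -522 − 168 = -690;  -1458 − 690 = -2148;  -3445 − 2148 = -5593
-168 − 24 = -192;  -690 − 192 = -882;  -2148 − 882 = -3030;  -5593 − 3030 = -8623
-192 − 24 = -216;  -882 − 216 = -1098;  -3030 − 1098 = -4128;  -8623 − 4128 = -12751

-12751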